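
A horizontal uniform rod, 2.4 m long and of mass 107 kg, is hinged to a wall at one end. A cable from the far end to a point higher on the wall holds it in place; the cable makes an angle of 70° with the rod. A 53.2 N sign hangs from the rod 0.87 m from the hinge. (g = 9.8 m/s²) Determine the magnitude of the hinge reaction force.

|H| ≈ 592 N

Take torques about the hinge: T sin 70° · 2.4 = 107×9.8×1.2 + 53.2×0.87 = 1304.6 N·m.
So T = 1304.6 / (0.9397 × 2.4) = 578.47 N.
ΣF_x = 0: H_x = T cos 70° = 197.85 N.
ΣF_y = 0: H_y = (107×9.8 + 53.2) − T sin 70° = 1101.8 − 543.59 = 558.22 N.
|H| = √(H_x² + H_y²) = √((197.85)² + (558.22)²) = 592.24 N.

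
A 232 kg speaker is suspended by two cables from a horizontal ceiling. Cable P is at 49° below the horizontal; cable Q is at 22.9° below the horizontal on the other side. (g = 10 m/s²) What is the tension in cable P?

T_P ≈ 2250 N

Weight W = 232 × 10 = 2320 N acts straight down.
Horizontal: T_P cos 49° = T_Q cos 22.9°  →  T_Q = 0.7122 T_P.
Vertical: T_P sin 49° + T_Q sin 22.9° = 2320.
Substituting the horizontal relation into the vertical equation gives 1.032 T_P = 2320, so T_P = 2248 N.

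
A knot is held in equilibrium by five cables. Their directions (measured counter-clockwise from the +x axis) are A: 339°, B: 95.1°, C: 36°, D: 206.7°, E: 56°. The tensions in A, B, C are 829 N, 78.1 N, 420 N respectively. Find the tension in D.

T_D ≈ 1840 N

Resolve: ΣF_x = 829 cos 339° + 78.1 cos 95.1° + 420 cos 36° + T_D cos 206.7° + T_E cos 56° = 0.
        ΣF_y = 829 sin 339° + 78.1 sin 95.1° + 420 sin 36° + T_D sin 206.7° + T_E sin 56° = 0.
The known terms sum to (1107, 27.57) N, so -0.8934 T_D + 0.5592 T_E = -1107 and -0.4493 T_D + 0.8290 T_E = -27.57.
Solving simultaneously: T_D = 1843 N, T_E = 965.8 N.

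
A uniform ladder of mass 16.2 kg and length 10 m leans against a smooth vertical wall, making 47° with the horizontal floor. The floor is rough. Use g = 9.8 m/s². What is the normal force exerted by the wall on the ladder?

N_wall ≈ 74 N

Torques about the foot: N_wall · 10 sin 47° = 16.2×9.8×5 cos 47° → N_wall = 74.023 N.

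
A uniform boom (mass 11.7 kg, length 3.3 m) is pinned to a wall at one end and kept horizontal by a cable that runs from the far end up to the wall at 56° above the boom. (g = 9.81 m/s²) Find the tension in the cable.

T ≈ 69.2 N

Take torques about the hinge: T sin 56° · 3.3 = 11.7×9.81×1.65 = 189.38 N·m.
So T = 189.38 / (0.8290 × 3.3) = 69.223 N.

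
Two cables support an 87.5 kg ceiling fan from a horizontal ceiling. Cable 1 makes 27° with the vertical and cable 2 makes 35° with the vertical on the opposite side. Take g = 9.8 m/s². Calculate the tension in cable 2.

T_2 ≈ 441 N

Angles from the horizontal: cable 1 is 90° − 27° = 63°, cable 2 is 90° − 35° = 55°.
Weight W = 87.5 × 9.8 = 857.5 N acts straight down.
Horizontal: T_1 cos 63° = T_2 cos 55°  →  T_1 = 1.263 T_2.
Vertical: T_1 sin 63° + T_2 sin 55° = 857.5.
Substituting the horizontal relation into the vertical equation gives 1.945 T_2 = 857.5, so T_2 = 440.9 N.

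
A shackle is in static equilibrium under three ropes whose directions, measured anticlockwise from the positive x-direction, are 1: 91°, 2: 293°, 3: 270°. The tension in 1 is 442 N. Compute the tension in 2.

Resolve: ΣF_x = 442 cos 91° + T_2 cos 293° + T_3 cos 270° = 0.
        ΣF_y = 442 sin 91° + T_2 sin 293° + T_3 sin 270° = 0.
The known terms sum to (-7.714, 441.9) N, so 0.3907 T_2 + 0.0000 T_3 = 7.714 and -0.9205 T_2 − 1.0000 T_3 = -441.9.
Solving simultaneously: T_2 = 19.74 N, T_3 = 423.8 N.

T_2 ≈ 19.7 N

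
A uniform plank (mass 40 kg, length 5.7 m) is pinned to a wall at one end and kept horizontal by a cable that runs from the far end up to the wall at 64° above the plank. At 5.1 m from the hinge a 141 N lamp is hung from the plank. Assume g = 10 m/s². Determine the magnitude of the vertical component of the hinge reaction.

|H_y| ≈ 215 N

Take torques about the hinge: T sin 64° · 5.7 = 40×10×2.85 + 141×5.1 = 1859.1 N·m.
So T = 1859.1 / (0.8988 × 5.7) = 362.88 N.
ΣF_y = 0: H_y = (40×10 + 141) − T sin 64° = 541 − 326.16 = 214.84 N.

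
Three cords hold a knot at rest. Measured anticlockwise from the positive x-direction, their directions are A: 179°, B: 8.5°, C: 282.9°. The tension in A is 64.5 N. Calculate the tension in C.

T_C ≈ 10.7 N

Resolve: ΣF_x = 64.5 cos 179° + T_B cos 8.5° + T_C cos 282.9° = 0.
        ΣF_y = 64.5 sin 179° + T_B sin 8.5° + T_C sin 282.9° = 0.
The known terms sum to (-64.49, 1.126) N, so 0.9890 T_B + 0.2233 T_C = 64.49 and 0.1478 T_B − 0.9748 T_C = -1.126.
Solving simultaneously: T_B = 62.80 N, T_C = 10.68 N.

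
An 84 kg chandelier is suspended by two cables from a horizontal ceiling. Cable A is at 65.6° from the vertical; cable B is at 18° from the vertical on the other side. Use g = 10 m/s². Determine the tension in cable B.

Angles from the horizontal: cable A is 90° − 65.6° = 24.4°, cable B is 90° − 18° = 72°.
Weight W = 84 × 10 = 840 N acts straight down.
Horizontal: T_A cos 24.4° = T_B cos 72°  →  T_A = 0.3393 T_B.
Vertical: T_A sin 24.4° + T_B sin 72° = 840.
Substituting the horizontal relation into the vertical equation gives 1.091 T_B = 840, so T_B = 769.8 N.

T_B ≈ 770 N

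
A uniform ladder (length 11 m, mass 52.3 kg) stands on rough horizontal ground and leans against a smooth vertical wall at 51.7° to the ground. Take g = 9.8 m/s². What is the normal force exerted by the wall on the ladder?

N_wall ≈ 202 N

Torques about the foot: N_wall · 11 sin 51.7° = 52.3×9.8×5.5 cos 51.7° → N_wall = 202.39 N.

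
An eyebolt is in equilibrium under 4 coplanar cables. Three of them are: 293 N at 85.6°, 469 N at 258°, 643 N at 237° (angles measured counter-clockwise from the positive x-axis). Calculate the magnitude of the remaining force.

F ≈ 824 N

Sum the known components: ΣF_x = -425.2 N, ΣF_y = -705.9 N.
For equilibrium the remaining force must supply (−ΣF_x, −ΣF_y) = (425.2, 705.9) N.
Magnitude = √((425.2)² + (705.9)²) = 824.1 N; direction = atan2(705.9, 425.2) = 58.9°.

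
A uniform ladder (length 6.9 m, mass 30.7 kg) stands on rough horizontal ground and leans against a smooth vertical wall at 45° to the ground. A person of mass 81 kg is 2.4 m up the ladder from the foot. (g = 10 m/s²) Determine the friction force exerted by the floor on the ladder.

f ≈ 435 N

Torques about the foot: N_wall · 6.9 sin 45° = 30.7×10×3.45 cos 45° + 81×10×2.4 cos 45° → N_wall = 435.24 N.
ΣF_x = 0: f_floor = N_wall = 435.24 N.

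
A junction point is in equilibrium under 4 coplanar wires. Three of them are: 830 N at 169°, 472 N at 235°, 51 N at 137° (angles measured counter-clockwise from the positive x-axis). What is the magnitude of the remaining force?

Sum the known components: ΣF_x = -1123 N, ΣF_y = -193.5 N.
For equilibrium the remaining force must supply (−ΣF_x, −ΣF_y) = (1123, 193.5) N.
Magnitude = √((1123)² + (193.5)²) = 1139 N; direction = atan2(193.5, 1123) = 9.8°.

F ≈ 1140 N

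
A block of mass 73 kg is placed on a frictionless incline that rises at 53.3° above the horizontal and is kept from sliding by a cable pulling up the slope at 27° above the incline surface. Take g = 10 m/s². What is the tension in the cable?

Take axes along and perpendicular to the incline. Weight components: W sin 53.3° = 585.3 N down-slope, W cos 53.3° = 436.3 N into the surface.
Along incline: T cos 27° = W sin 53.3° → T = 656.9 N.
Perpendicular: N = W cos 53.3° − T sin 27° = 138 N.

T ≈ 657 N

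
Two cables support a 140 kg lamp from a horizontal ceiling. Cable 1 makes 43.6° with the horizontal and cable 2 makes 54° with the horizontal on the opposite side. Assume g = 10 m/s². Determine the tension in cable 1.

Weight W = 140 × 10 = 1400 N acts straight down.
Horizontal: T_1 cos 43.6° = T_2 cos 54°  →  T_2 = 1.232 T_1.
Vertical: T_1 sin 43.6° + T_2 sin 54° = 1400.
Substituting the horizontal relation into the vertical equation gives 1.686 T_1 = 1400, so T_1 = 830.2 N.

T_1 ≈ 830 N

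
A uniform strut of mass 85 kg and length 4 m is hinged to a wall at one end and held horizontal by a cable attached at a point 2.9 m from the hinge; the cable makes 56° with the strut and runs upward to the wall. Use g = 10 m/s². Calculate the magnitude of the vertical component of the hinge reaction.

Take torques about the hinge: T sin 56° · 2.9 = 85×10×2 = 1700 N·m.
So T = 1700 / (0.8290 × 2.9) = 707.09 N.
ΣF_y = 0: H_y = (85×10) − T sin 56° = 850 − 586.21 = 263.79 N.

|H_y| ≈ 264 N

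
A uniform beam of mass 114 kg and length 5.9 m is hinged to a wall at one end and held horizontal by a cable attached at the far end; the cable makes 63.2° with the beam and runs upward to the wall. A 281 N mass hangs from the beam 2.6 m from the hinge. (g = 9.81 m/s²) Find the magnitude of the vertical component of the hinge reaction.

Take torques about the hinge: T sin 63.2° · 5.9 = 114×9.81×2.95 + 281×2.6 = 4029.7 N·m.
So T = 4029.7 / (0.8926 × 5.9) = 765.19 N.
ΣF_y = 0: H_y = (114×9.81 + 281) − T sin 63.2° = 1399.3 − 683 = 716.34 N.

|H_y| ≈ 716 N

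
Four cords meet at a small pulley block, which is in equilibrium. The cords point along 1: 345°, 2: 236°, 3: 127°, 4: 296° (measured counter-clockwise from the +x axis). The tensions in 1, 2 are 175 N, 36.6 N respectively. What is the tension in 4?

Resolve: ΣF_x = 175 cos 345° + 36.6 cos 236° + T_3 cos 127° + T_4 cos 296° = 0.
        ΣF_y = 175 sin 345° + 36.6 sin 236° + T_3 sin 127° + T_4 sin 296° = 0.
The known terms sum to (148.6, -75.64) N, so -0.6018 T_3 + 0.4384 T_4 = -148.6 and 0.7986 T_3 − 0.8988 T_4 = 75.64.
Solving simultaneously: T_3 = 526.1 N, T_4 = 383.3 N.

T_4 ≈ 383 N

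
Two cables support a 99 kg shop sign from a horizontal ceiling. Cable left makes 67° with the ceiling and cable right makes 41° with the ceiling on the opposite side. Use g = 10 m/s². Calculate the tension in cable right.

T_right ≈ 407 N

Weight W = 99 × 10 = 990 N acts straight down.
Horizontal: T_left cos 67° = T_right cos 41°  →  T_left = 1.932 T_right.
Vertical: T_left sin 67° + T_right sin 41° = 990.
Substituting the horizontal relation into the vertical equation gives 2.434 T_right = 990, so T_right = 406.7 N.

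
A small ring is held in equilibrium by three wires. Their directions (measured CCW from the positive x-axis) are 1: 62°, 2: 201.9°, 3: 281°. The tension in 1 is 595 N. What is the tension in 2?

T_2 ≈ 381 N

Resolve: ΣF_x = 595 cos 62° + T_2 cos 201.9° + T_3 cos 281° = 0.
        ΣF_y = 595 sin 62° + T_2 sin 201.9° + T_3 sin 281° = 0.
The known terms sum to (279.3, 525.4) N, so -0.9278 T_2 + 0.1908 T_3 = -279.3 and -0.3730 T_2 − 0.9816 T_3 = -525.4.
Solving simultaneously: T_2 = 381.3 N, T_3 = 390.3 N.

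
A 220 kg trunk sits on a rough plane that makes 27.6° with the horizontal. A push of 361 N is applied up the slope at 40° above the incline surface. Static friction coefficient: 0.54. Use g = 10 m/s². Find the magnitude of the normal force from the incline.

N ≈ 1720 N

Axes along / perpendicular to the incline. W sin 27.6° = 1019 N down-slope; W cos 27.6° = 1950 N into the surface.
Perpendicular: N = W cos 27.6° − P sin 40° = 1950 − 232 = 1718 N.
Along incline: P cos 40° + f = W sin 27.6° (friction acts up-slope) → f = 1019 − 276.5 = 742.7 N.
|f| = 742.7 N ≤ μN = 927.5 N, so the trunk is indeed static.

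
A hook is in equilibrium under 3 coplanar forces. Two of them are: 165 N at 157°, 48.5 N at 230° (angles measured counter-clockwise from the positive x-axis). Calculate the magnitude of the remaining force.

Sum the known components: ΣF_x = -183.1 N, ΣF_y = 27.32 N.
For equilibrium the remaining force must supply (−ΣF_x, −ΣF_y) = (183.1, -27.32) N.
Magnitude = √((183.1)² + (-27.32)²) = 185.1 N; direction = atan2(-27.32, 183.1) = 351.5°.

F ≈ 185 N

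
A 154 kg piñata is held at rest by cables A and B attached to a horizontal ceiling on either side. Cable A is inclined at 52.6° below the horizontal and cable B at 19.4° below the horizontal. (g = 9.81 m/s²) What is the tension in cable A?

T_A ≈ 1500 N

Weight W = 154 × 9.81 = 1511 N acts straight down.
Horizontal: T_A cos 52.6° = T_B cos 19.4°  →  T_B = 0.6439 T_A.
Vertical: T_A sin 52.6° + T_B sin 19.4° = 1511.
Substituting the horizontal relation into the vertical equation gives 1.008 T_A = 1511, so T_A = 1498 N.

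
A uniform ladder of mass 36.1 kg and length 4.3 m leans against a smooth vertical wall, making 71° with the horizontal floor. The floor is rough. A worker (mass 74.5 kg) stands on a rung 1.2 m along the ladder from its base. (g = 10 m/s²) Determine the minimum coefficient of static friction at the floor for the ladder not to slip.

ΣF_y = 0: N_floor = 36.1×10 + 74.5×10 = 1106 N.
Torques about the foot: N_wall · 4.3 sin 71° = 36.1×10×2.15 cos 71° + 74.5×10×1.2 cos 71° → N_wall = 133.74 N.
ΣF_x = 0: f_floor = N_wall = 133.74 N.
μ_min = f_floor / N_floor = 133.74 / 1106 = 0.1209.

μ_min ≈ 0.121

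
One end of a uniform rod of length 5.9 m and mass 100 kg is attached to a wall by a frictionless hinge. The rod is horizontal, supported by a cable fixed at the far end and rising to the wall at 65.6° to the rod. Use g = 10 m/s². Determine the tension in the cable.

T ≈ 549 N

Take torques about the hinge: T sin 65.6° · 5.9 = 100×10×2.95 = 2950 N·m.
So T = 2950 / (0.9107 × 5.9) = 549.04 N.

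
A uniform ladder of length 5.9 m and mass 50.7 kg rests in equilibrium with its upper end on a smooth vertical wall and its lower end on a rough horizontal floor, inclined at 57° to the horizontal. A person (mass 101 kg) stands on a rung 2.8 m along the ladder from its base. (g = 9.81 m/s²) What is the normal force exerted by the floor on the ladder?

ΣF_y = 0: N_floor = 50.7×9.81 + 101×9.81 = 1488.2 N.

N_floor ≈ 1490 N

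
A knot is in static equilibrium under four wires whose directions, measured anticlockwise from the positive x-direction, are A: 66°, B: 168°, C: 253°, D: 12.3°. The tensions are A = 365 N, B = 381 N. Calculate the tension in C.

T_C ≈ 517 N

Resolve: ΣF_x = 365 cos 66° + 381 cos 168° + T_C cos 253° + T_D cos 12.3° = 0.
        ΣF_y = 365 sin 66° + 381 sin 168° + T_C sin 253° + T_D sin 12.3° = 0.
The known terms sum to (-224.2, 412.7) N, so -0.2924 T_C + 0.9770 T_D = 224.2 and -0.9563 T_C + 0.2130 T_D = -412.7.
Solving simultaneously: T_C = 517.1 N, T_D = 384.2 N.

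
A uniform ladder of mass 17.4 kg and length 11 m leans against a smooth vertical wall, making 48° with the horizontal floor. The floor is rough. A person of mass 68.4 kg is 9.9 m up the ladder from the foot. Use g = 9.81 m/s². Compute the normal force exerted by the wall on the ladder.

N_wall ≈ 621 N

Torques about the foot: N_wall · 11 sin 48° = 17.4×9.81×5.5 cos 48° + 68.4×9.81×9.9 cos 48° → N_wall = 620.6 N.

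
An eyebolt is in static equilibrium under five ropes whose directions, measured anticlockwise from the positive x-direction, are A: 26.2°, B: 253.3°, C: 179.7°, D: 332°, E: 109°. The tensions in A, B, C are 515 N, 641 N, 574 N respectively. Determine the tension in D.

T_D ≈ 594 N

Resolve: ΣF_x = 515 cos 26.2° + 641 cos 253.3° + 574 cos 179.7° + T_D cos 332° + T_E cos 109° = 0.
        ΣF_y = 515 sin 26.2° + 641 sin 253.3° + 574 sin 179.7° + T_D sin 332° + T_E sin 109° = 0.
The known terms sum to (-296.1, -383.6) N, so 0.8829 T_D − 0.3256 T_E = 296.1 and -0.4695 T_D + 0.9455 T_E = 383.6.
Solving simultaneously: T_D = 593.6 N, T_E = 700.4 N.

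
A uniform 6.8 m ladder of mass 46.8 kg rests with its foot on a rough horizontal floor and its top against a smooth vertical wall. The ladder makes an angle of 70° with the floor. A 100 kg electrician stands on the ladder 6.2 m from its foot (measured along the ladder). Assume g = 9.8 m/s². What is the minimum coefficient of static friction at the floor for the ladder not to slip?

ΣF_y = 0: N_floor = 46.8×9.8 + 100×9.8 = 1438.6 N.
Torques about the foot: N_wall · 6.8 sin 70° = 46.8×9.8×3.4 cos 70° + 100×9.8×6.2 cos 70° → N_wall = 408.68 N.
ΣF_x = 0: f_floor = N_wall = 408.68 N.
μ_min = f_floor / N_floor = 408.68 / 1438.6 = 0.2841.

μ_min ≈ 0.284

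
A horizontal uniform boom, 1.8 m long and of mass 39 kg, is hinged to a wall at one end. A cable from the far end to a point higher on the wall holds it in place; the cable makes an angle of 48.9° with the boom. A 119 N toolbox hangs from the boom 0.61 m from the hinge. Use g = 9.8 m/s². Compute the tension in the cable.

Take torques about the hinge: T sin 48.9° · 1.8 = 39×9.8×0.9 + 119×0.61 = 416.57 N·m.
So T = 416.57 / (0.7536 × 1.8) = 307.11 N.

T ≈ 307 N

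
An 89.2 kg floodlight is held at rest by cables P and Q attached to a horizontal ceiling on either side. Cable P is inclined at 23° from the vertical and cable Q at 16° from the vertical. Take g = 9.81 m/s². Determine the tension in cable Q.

T_Q ≈ 543 N

Angles from the horizontal: cable P is 90° − 23° = 67°, cable Q is 90° − 16° = 74°.
Weight W = 89.2 × 9.81 = 875.1 N acts straight down.
Horizontal: T_P cos 67° = T_Q cos 74°  →  T_P = 0.7054 T_Q.
Vertical: T_P sin 67° + T_Q sin 74° = 875.1.
Substituting the horizontal relation into the vertical equation gives 1.611 T_Q = 875.1, so T_Q = 543.3 N.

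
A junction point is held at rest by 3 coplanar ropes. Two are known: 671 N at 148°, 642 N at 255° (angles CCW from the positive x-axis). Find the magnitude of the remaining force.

Sum the known components: ΣF_x = -735.2 N, ΣF_y = -264.5 N.
For equilibrium the remaining force must supply (−ΣF_x, −ΣF_y) = (735.2, 264.5) N.
Magnitude = √((735.2)² + (264.5)²) = 781.4 N; direction = atan2(264.5, 735.2) = 19.8°.

F ≈ 781 N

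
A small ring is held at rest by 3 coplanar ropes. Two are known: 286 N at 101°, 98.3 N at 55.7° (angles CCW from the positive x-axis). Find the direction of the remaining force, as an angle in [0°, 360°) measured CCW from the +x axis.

Sum the known components: ΣF_x = 0.8232 N, ΣF_y = 362 N.
For equilibrium the remaining force must supply (−ΣF_x, −ΣF_y) = (-0.8232, -362) N.
Magnitude = √((-0.8232)² + (-362)²) = 362 N; direction = atan2(-362, -0.8232) = 269.9°.

θ ≈ 270°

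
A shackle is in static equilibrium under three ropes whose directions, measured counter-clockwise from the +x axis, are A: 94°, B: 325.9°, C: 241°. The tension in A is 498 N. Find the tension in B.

Resolve: ΣF_x = 498 cos 94° + T_B cos 325.9° + T_C cos 241° = 0.
        ΣF_y = 498 sin 94° + T_B sin 325.9° + T_C sin 241° = 0.
The known terms sum to (-34.74, 496.8) N, so 0.8281 T_B − 0.4848 T_C = 34.74 and -0.5606 T_B − 0.8746 T_C = -496.8.
Solving simultaneously: T_B = 272.3 N, T_C = 393.5 N.

T_B ≈ 272 N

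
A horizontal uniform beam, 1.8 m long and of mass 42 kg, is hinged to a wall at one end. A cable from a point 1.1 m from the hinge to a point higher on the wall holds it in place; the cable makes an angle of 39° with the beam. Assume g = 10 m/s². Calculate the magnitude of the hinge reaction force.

Take torques about the hinge: T sin 39° · 1.1 = 42×10×0.9 = 378 N·m.
So T = 378 / (0.6293 × 1.1) = 546.04 N.
ΣF_x = 0: H_x = T cos 39° = 424.36 N.
ΣF_y = 0: H_y = (42×10) − T sin 39° = 420 − 343.64 = 76.364 N.
|H| = √(H_x² + H_y²) = √((424.36)² + (76.364)²) = 431.17 N.

|H| ≈ 431 N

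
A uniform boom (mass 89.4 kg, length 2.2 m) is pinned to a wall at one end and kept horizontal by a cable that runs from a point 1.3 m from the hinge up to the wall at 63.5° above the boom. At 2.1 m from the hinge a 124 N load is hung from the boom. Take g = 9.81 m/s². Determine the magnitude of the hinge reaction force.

Take torques about the hinge: T sin 63.5° · 1.3 = 89.4×9.81×1.1 + 124×2.1 = 1225.1 N·m.
So T = 1225.1 / (0.8949 × 1.3) = 1053 N.
ΣF_x = 0: H_x = T cos 63.5° = 469.86 N.
ΣF_y = 0: H_y = (89.4×9.81 + 124) − T sin 63.5° = 1001 − 942.4 = 58.618 N.
|H| = √(H_x² + H_y²) = √((469.86)² + (58.618)²) = 473.5 N.

|H| ≈ 474 N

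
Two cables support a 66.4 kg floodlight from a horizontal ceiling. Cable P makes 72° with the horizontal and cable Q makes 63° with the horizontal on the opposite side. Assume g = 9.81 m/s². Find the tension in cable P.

Weight W = 66.4 × 9.81 = 651.4 N acts straight down.
Horizontal: T_P cos 72° = T_Q cos 63°  →  T_Q = 0.6807 T_P.
Vertical: T_P sin 72° + T_Q sin 63° = 651.4.
Substituting the horizontal relation into the vertical equation gives 1.558 T_P = 651.4, so T_P = 418.2 N.

T_P ≈ 418 N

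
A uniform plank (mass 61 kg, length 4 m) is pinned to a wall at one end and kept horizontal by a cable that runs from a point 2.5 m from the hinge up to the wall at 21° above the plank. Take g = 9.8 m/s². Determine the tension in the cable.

Take torques about the hinge: T sin 21° · 2.5 = 61×9.8×2 = 1195.6 N·m.
So T = 1195.6 / (0.3584 × 2.5) = 1334.5 N.

T ≈ 1330 N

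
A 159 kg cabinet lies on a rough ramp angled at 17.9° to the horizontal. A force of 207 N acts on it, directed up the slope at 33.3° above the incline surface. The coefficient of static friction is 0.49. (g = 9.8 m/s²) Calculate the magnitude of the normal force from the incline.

N ≈ 1370 N

Axes along / perpendicular to the incline. W sin 17.9° = 478.9 N down-slope; W cos 17.9° = 1483 N into the surface.
Perpendicular: N = W cos 17.9° − P sin 33.3° = 1483 − 113.6 = 1369 N.
Along incline: P cos 33.3° + f = W sin 17.9° (friction acts up-slope) → f = 478.9 − 173 = 305.9 N.
|f| = 305.9 N ≤ μN = 670.9 N, so the cabinet is indeed static.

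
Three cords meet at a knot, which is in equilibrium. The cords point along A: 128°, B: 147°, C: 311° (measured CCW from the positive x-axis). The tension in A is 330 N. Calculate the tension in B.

T_B ≈ 62.7 N

Resolve: ΣF_x = 330 cos 128° + T_B cos 147° + T_C cos 311° = 0.
        ΣF_y = 330 sin 128° + T_B sin 147° + T_C sin 311° = 0.
The known terms sum to (-203.2, 260) N, so -0.8387 T_B + 0.6561 T_C = 203.2 and 0.5446 T_B − 0.7547 T_C = -260.
Solving simultaneously: T_B = 62.66 N, T_C = 389.8 N.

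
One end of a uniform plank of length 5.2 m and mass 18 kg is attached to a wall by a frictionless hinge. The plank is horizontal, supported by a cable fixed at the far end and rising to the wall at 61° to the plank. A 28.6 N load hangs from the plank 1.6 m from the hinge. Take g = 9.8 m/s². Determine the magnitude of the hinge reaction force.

Take torques about the hinge: T sin 61° · 5.2 = 18×9.8×2.6 + 28.6×1.6 = 504.4 N·m.
So T = 504.4 / (0.8746 × 5.2) = 110.91 N.
ΣF_x = 0: H_x = T cos 61° = 53.768 N.
ΣF_y = 0: H_y = (18×9.8 + 28.6) − T sin 61° = 205 − 97 = 108 N.
|H| = √(H_x² + H_y²) = √((53.768)² + (108)²) = 120.64 N.

|H| ≈ 121 N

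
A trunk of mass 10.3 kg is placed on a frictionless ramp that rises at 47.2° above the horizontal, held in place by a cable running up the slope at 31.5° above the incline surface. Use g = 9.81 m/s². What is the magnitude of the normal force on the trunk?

Take axes along and perpendicular to the incline. Weight components: W sin 47.2° = 74.14 N down-slope, W cos 47.2° = 68.65 N into the surface.
Along incline: T cos 31.5° = W sin 47.2° → T = 86.95 N.
Perpendicular: N = W cos 47.2° − T sin 31.5° = 23.22 N.

N ≈ 23.2 N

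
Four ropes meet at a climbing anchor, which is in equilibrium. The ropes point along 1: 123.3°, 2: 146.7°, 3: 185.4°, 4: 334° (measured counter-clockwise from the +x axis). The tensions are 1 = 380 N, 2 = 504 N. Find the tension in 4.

Resolve: ΣF_x = 380 cos 123.3° + 504 cos 146.7° + T_3 cos 185.4° + T_4 cos 334° = 0.
        ΣF_y = 380 sin 123.3° + 504 sin 146.7° + T_3 sin 185.4° + T_4 sin 334° = 0.
The known terms sum to (-629.9, 594.3) N, so -0.9956 T_3 + 0.8988 T_4 = 629.9 and -0.0941 T_3 − 0.4384 T_4 = -594.3.
Solving simultaneously: T_3 = 495.3 N, T_4 = 1249 N.

T_4 ≈ 1250 N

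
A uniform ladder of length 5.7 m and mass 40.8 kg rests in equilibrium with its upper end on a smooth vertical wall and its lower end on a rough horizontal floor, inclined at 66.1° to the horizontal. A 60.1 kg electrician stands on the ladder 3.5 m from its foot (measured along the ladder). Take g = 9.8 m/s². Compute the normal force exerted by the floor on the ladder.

ΣF_y = 0: N_floor = 40.8×9.8 + 60.1×9.8 = 988.82 N.

N_floor ≈ 989 N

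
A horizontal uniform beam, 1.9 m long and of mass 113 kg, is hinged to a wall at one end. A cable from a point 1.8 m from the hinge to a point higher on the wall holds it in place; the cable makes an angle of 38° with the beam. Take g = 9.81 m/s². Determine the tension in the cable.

T ≈ 950 N

Take torques about the hinge: T sin 38° · 1.8 = 113×9.81×0.95 = 1053.1 N·m.
So T = 1053.1 / (0.6157 × 1.8) = 950.29 N.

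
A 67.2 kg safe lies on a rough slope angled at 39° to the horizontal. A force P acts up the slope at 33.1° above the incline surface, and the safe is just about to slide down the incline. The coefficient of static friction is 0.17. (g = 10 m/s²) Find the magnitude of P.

P ≈ 449 N

On the verge of sliding down the incline, friction equals μN and acts up the slope.
Perpendicular: N + P sin 33.1° = W cos 39° = 522.2 N.
Along incline: P cos 33.1° + μN = W sin 39° with W sin 39° = 422.9 N.
Solving the pair for P and N: P = 448.6 N, N = 277.3 N (and f = μN = 47.14 N).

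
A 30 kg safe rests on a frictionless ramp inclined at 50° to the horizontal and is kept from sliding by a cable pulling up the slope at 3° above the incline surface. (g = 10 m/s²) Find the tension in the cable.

Take axes along and perpendicular to the incline. Weight components: W sin 50° = 229.8 N down-slope, W cos 50° = 192.8 N into the surface.
Along incline: T cos 3° = W sin 50° → T = 230.1 N.
Perpendicular: N = W cos 50° − T sin 3° = 180.8 N.

T ≈ 230 N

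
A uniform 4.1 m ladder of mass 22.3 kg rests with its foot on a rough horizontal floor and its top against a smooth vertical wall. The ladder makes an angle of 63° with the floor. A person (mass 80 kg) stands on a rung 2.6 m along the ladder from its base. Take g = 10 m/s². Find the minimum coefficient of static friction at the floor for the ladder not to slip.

ΣF_y = 0: N_floor = 22.3×10 + 80×10 = 1023 N.
Torques about the foot: N_wall · 4.1 sin 63° = 22.3×10×2.05 cos 63° + 80×10×2.6 cos 63° → N_wall = 315.3 N.
ΣF_x = 0: f_floor = N_wall = 315.3 N.
μ_min = f_floor / N_floor = 315.3 / 1023 = 0.3082.

μ_min ≈ 0.308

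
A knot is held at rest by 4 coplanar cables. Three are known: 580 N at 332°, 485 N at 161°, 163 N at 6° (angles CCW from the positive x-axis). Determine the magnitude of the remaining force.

Sum the known components: ΣF_x = 215.6 N, ΣF_y = -97.35 N.
For equilibrium the remaining force must supply (−ΣF_x, −ΣF_y) = (-215.6, 97.35) N.
Magnitude = √((-215.6)² + (97.35)²) = 236.6 N; direction = atan2(97.35, -215.6) = 155.7°.

F ≈ 237 N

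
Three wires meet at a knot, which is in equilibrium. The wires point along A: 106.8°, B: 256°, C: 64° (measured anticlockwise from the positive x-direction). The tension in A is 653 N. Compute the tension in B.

Resolve: ΣF_x = 653 cos 106.8° + T_B cos 256° + T_C cos 64° = 0.
        ΣF_y = 653 sin 106.8° + T_B sin 256° + T_C sin 64° = 0.
The known terms sum to (-188.7, 625.1) N, so -0.2419 T_B + 0.4384 T_C = 188.7 and -0.9703 T_B + 0.8988 T_C = -625.1.
Solving simultaneously: T_B = 2134 N, T_C = 1608 N.

T_B ≈ 2130 N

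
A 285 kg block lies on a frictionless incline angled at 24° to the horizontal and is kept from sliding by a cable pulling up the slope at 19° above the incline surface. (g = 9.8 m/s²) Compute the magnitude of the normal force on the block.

Take axes along and perpendicular to the incline. Weight components: W sin 24° = 1136 N down-slope, W cos 24° = 2552 N into the surface.
Along incline: T cos 19° = W sin 24° → T = 1201 N.
Perpendicular: N = W cos 24° − T sin 19° = 2160 N.

N ≈ 2160 N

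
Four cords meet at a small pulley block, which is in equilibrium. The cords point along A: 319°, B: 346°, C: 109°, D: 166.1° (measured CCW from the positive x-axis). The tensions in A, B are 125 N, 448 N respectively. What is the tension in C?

Resolve: ΣF_x = 125 cos 319° + 448 cos 346° + T_C cos 109° + T_D cos 166.1° = 0.
        ΣF_y = 125 sin 319° + 448 sin 346° + T_C sin 109° + T_D sin 166.1° = 0.
The known terms sum to (529, -190.4) N, so -0.3256 T_C − 0.9707 T_D = -529 and 0.9455 T_C + 0.2402 T_D = 190.4.
Solving simultaneously: T_C = 68.75 N, T_D = 521.9 N.

T_C ≈ 68.8 N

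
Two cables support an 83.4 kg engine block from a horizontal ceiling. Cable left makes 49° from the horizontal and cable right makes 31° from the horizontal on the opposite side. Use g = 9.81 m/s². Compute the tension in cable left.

T_left ≈ 712 N

Weight W = 83.4 × 9.81 = 818.2 N acts straight down.
Horizontal: T_left cos 49° = T_right cos 31°  →  T_right = 0.7654 T_left.
Vertical: T_left sin 49° + T_right sin 31° = 818.2.
Substituting the horizontal relation into the vertical equation gives 1.149 T_left = 818.2, so T_left = 712.1 N.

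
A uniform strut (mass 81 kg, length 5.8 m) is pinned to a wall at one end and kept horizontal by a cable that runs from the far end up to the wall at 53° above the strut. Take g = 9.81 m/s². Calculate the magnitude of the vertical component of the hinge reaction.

Take torques about the hinge: T sin 53° · 5.8 = 81×9.81×2.9 = 2304.4 N·m.
So T = 2304.4 / (0.7986 × 5.8) = 497.48 N.
ΣF_y = 0: H_y = (81×9.81) − T sin 53° = 794.61 − 397.31 = 397.3 N.

|H_y| ≈ 397 N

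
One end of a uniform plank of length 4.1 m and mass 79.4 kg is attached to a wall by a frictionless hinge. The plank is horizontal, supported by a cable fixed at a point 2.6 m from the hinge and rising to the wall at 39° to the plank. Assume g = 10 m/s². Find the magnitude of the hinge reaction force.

|H| ≈ 791 N

Take torques about the hinge: T sin 39° · 2.6 = 79.4×10×2.05 = 1627.7 N·m.
So T = 1627.7 / (0.6293 × 2.6) = 994.78 N.
ΣF_x = 0: H_x = T cos 39° = 773.09 N.
ΣF_y = 0: H_y = (79.4×10) − T sin 39° = 794 − 626.04 = 167.96 N.
|H| = √(H_x² + H_y²) = √((773.09)² + (167.96)²) = 791.13 N.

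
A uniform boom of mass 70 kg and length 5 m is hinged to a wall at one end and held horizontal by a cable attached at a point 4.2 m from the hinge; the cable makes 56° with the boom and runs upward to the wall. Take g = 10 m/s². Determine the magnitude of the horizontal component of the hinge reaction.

Take torques about the hinge: T sin 56° · 4.2 = 70×10×2.5 = 1750 N·m.
So T = 1750 / (0.8290 × 4.2) = 502.59 N.
ΣF_x = 0: H_x = T cos 56° = 281.05 N.

H_x ≈ 281 N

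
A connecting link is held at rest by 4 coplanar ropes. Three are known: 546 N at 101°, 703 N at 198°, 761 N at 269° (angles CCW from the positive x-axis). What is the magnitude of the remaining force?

Sum the known components: ΣF_x = -786.1 N, ΣF_y = -442.2 N.
For equilibrium the remaining force must supply (−ΣF_x, −ΣF_y) = (786.1, 442.2) N.
Magnitude = √((786.1)² + (442.2)²) = 901.9 N; direction = atan2(442.2, 786.1) = 29.4°.

F ≈ 902 N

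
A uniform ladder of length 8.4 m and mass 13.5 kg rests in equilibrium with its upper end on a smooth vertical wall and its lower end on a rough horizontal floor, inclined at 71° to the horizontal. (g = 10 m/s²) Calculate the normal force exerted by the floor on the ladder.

ΣF_y = 0: N_floor = 13.5×10 = 135 N.

N_floor ≈ 135 N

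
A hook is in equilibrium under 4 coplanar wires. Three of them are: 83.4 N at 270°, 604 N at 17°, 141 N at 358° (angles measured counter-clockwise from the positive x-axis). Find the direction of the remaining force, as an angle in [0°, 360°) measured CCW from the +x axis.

Sum the known components: ΣF_x = 718.5 N, ΣF_y = 88.27 N.
For equilibrium the remaining force must supply (−ΣF_x, −ΣF_y) = (-718.5, -88.27) N.
Magnitude = √((-718.5)² + (-88.27)²) = 723.9 N; direction = atan2(-88.27, -718.5) = 187.0°.

θ ≈ 187°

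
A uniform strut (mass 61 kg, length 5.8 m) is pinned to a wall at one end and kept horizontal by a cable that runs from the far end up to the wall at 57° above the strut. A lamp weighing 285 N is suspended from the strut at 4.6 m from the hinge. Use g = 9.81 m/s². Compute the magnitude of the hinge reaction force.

Take torques about the hinge: T sin 57° · 5.8 = 61×9.81×2.9 + 285×4.6 = 3046.4 N·m.
So T = 3046.4 / (0.8387 × 5.8) = 626.28 N.
ΣF_x = 0: H_x = T cos 57° = 341.09 N.
ΣF_y = 0: H_y = (61×9.81 + 285) − T sin 57° = 883.41 − 525.24 = 358.17 N.
|H| = √(H_x² + H_y²) = √((341.09)² + (358.17)²) = 494.6 N.

|H| ≈ 495 N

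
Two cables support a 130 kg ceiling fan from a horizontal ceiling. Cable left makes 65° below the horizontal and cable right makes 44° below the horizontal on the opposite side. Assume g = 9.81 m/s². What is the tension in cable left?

T_left ≈ 970 N

Weight W = 130 × 9.81 = 1275 N acts straight down.
Horizontal: T_left cos 65° = T_right cos 44°  →  T_right = 0.5875 T_left.
Vertical: T_left sin 65° + T_right sin 44° = 1275.
Substituting the horizontal relation into the vertical equation gives 1.314 T_left = 1275, so T_left = 970.2 N.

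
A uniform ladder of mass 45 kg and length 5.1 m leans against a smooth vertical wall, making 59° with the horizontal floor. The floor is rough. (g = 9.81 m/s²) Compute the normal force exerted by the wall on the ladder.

N_wall ≈ 133 N

Torques about the foot: N_wall · 5.1 sin 59° = 45×9.81×2.55 cos 59° → N_wall = 132.62 N.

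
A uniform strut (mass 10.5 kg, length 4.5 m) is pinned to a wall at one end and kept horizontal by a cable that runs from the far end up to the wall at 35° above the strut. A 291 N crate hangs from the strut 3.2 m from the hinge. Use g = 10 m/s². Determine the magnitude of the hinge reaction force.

|H| ≈ 395 N

Take torques about the hinge: T sin 35° · 4.5 = 10.5×10×2.25 + 291×3.2 = 1167.5 N·m.
So T = 1167.5 / (0.5736 × 4.5) = 452.31 N.
ΣF_x = 0: H_x = T cos 35° = 370.51 N.
ΣF_y = 0: H_y = (10.5×10 + 291) − T sin 35° = 396 − 259.43 = 136.57 N.
|H| = √(H_x² + H_y²) = √((370.51)² + (136.57)²) = 394.88 N.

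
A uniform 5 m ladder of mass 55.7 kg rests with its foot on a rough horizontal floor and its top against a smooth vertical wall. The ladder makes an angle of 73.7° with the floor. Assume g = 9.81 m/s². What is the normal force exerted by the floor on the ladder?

N_floor ≈ 546 N

ΣF_y = 0: N_floor = 55.7×9.81 = 546.42 N.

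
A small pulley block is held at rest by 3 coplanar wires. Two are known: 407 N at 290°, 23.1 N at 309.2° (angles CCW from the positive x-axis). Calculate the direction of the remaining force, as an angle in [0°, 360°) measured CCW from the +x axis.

Sum the known components: ΣF_x = 153.8 N, ΣF_y = -400.4 N.
For equilibrium the remaining force must supply (−ΣF_x, −ΣF_y) = (-153.8, 400.4) N.
Magnitude = √((-153.8)² + (400.4)²) = 428.9 N; direction = atan2(400.4, -153.8) = 111.0°.

θ ≈ 111°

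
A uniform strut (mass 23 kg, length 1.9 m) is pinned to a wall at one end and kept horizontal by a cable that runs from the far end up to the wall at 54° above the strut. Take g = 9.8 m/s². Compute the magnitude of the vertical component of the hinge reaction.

Take torques about the hinge: T sin 54° · 1.9 = 23×9.8×0.95 = 214.13 N·m.
So T = 214.13 / (0.8090 × 1.9) = 139.3 N.
ΣF_y = 0: H_y = (23×9.8) − T sin 54° = 225.4 − 112.7 = 112.7 N.

|H_y| ≈ 113 N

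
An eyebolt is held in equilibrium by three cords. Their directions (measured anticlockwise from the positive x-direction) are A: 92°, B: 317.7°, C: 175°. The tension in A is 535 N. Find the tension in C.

Resolve: ΣF_x = 535 cos 92° + T_B cos 317.7° + T_C cos 175° = 0.
        ΣF_y = 535 sin 92° + T_B sin 317.7° + T_C sin 175° = 0.
The known terms sum to (-18.67, 534.7) N, so 0.7396 T_B − 0.9962 T_C = 18.67 and -0.6730 T_B + 0.0872 T_C = -534.7.
Solving simultaneously: T_B = 876.3 N, T_C = 631.9 N.

T_C ≈ 632 N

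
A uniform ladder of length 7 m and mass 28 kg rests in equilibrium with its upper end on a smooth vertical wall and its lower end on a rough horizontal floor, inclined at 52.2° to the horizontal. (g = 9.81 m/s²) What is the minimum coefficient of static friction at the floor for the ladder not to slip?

μ_min ≈ 0.388

ΣF_y = 0: N_floor = 28×9.81 = 274.68 N.
Torques about the foot: N_wall · 7 sin 52.2° = 28×9.81×3.5 cos 52.2° → N_wall = 106.53 N.
ΣF_x = 0: f_floor = N_wall = 106.53 N.
μ_min = f_floor / N_floor = 106.53 / 274.68 = 0.3878.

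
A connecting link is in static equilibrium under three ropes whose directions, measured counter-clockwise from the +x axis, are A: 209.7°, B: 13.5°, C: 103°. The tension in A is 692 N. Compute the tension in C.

Resolve: ΣF_x = 692 cos 209.7° + T_B cos 13.5° + T_C cos 103° = 0.
        ΣF_y = 692 sin 209.7° + T_B sin 13.5° + T_C sin 103° = 0.
The known terms sum to (-601.1, -342.9) N, so 0.9724 T_B − 0.2250 T_C = 601.1 and 0.2334 T_B + 0.9744 T_C = 342.9.
Solving simultaneously: T_B = 662.8 N, T_C = 193.1 N.

T_C ≈ 193 N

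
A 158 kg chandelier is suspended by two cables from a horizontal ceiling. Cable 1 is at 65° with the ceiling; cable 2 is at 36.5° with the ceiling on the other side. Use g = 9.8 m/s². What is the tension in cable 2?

T_2 ≈ 668 N

Weight W = 158 × 9.8 = 1548 N acts straight down.
Horizontal: T_1 cos 65° = T_2 cos 36.5°  →  T_1 = 1.902 T_2.
Vertical: T_1 sin 65° + T_2 sin 36.5° = 1548.
Substituting the horizontal relation into the vertical equation gives 2.319 T_2 = 1548, so T_2 = 667.8 N.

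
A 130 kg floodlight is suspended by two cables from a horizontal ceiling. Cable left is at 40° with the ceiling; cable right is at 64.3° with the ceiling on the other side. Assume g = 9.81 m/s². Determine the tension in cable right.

T_right ≈ 1010 N

Weight W = 130 × 9.81 = 1275 N acts straight down.
Horizontal: T_left cos 40° = T_right cos 64.3°  →  T_left = 0.5661 T_right.
Vertical: T_left sin 40° + T_right sin 64.3° = 1275.
Substituting the horizontal relation into the vertical equation gives 1.265 T_right = 1275, so T_right = 1008 N.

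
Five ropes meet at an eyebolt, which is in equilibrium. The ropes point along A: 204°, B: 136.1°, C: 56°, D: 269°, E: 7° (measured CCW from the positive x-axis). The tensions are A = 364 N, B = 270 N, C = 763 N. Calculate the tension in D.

Resolve: ΣF_x = 364 cos 204° + 270 cos 136.1° + 763 cos 56° + T_D cos 269° + T_E cos 7° = 0.
        ΣF_y = 364 sin 204° + 270 sin 136.1° + 763 sin 56° + T_D sin 269° + T_E sin 7° = 0.
The known terms sum to (-100.4, 671.7) N, so -0.0175 T_D + 0.9925 T_E = 100.4 and -0.9998 T_D + 0.1219 T_E = -671.7.
Solving simultaneously: T_D = 685.6 N, T_E = 113.2 N.

T_D ≈ 686 N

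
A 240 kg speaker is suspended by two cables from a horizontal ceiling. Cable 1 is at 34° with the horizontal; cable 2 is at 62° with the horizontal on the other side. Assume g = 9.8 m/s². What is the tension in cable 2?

Weight W = 240 × 9.8 = 2352 N acts straight down.
Horizontal: T_1 cos 34° = T_2 cos 62°  →  T_1 = 0.5663 T_2.
Vertical: T_1 sin 34° + T_2 sin 62° = 2352.
Substituting the horizontal relation into the vertical equation gives 1.2 T_2 = 2352, so T_2 = 1961 N.

T_2 ≈ 1960 N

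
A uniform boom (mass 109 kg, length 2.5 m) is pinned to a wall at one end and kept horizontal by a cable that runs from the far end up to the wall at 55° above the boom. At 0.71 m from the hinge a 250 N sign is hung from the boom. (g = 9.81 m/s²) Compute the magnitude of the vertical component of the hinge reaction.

Take torques about the hinge: T sin 55° · 2.5 = 109×9.81×1.25 + 250×0.71 = 1514.1 N·m.
So T = 1514.1 / (0.8192 × 2.5) = 739.36 N.
ΣF_y = 0: H_y = (109×9.81 + 250) − T sin 55° = 1319.3 − 605.65 = 713.64 N.

|H_y| ≈ 714 N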